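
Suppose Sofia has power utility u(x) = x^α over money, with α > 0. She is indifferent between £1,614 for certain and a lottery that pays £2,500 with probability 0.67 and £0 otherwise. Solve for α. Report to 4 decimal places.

The lottery's expected utility is 0.67·u(2500) + 0.33·u(0) = 0.67·2500^α (since u(0) = 0 for α > 0).
Setting u(1614) equal to that: 1614^α = 0.67·2500^α ⇒ (1614/2500)^α = 0.67.
Take logs: α = ln 0.67 / ln(1614/2500) ≈ 0.915220.

α ≈ 0.9152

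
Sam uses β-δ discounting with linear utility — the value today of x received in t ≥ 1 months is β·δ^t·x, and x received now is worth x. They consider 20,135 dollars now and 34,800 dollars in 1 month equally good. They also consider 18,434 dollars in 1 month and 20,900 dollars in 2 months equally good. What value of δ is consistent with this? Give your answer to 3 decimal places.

δ ≈ 0.882

From the later pair, β·δ^1·18434 = β·δ^2·20900; dividing through, δ = 18434/20900 = 0.88201.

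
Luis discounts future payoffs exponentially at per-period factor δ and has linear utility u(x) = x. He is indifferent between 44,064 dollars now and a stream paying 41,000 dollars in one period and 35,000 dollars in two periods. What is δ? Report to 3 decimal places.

δ ≈ 0.680

Equating present values: 44064 = 41000δ + 35000δ².
Rearranged: 35000δ² + 41000δ − 44064 = 0.
The positive root is δ = [−41000 + √(41000² + 4·35000·44064)] / (2·35000) = (−41000 + 88600.000)/70000 ≈ 0.680.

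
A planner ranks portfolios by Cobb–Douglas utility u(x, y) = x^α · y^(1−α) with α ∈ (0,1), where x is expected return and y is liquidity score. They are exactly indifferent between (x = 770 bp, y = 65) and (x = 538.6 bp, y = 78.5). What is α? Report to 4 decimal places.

Indifference: 770^α · 65^(1−α) = 538.6^α · 78.5^(1−α).
Taking logs: α·ln 770 + (1−α)·ln 65 = α·ln 538.6 + (1−α)·ln 78.5, i.e. α·0.3574173 = (1−α)·0.1887114.
Thus α·(0.5461287) = 0.1887114, so α = 0.1887114/0.5461287 ≈ 0.3455.

α ≈ 0.3455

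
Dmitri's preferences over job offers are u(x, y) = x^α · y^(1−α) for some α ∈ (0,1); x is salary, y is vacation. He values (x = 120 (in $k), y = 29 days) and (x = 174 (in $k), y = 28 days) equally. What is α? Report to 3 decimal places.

α ≈ 0.086

The Cobb–Douglas utilities coincide, so 120^α·29^(1−α) = 174^α·28^(1−α).
Taking logs: α·ln 120 + (1−α)·ln 29 = α·ln 174 + (1−α)·ln 28, i.e. α·-0.371564 = (1−α)·-0.035091.
Thus α·(-0.406655) = -0.035091, so α = -0.035091/-0.406655 ≈ 0.086.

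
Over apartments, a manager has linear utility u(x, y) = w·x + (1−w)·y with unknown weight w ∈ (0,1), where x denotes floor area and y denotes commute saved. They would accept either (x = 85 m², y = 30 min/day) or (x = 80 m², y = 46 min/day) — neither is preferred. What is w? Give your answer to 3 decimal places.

w = 0.762

u(85,30) = u(80,46) means w·85 + (1−w)·30 = w·80 + (1−w)·46.
w·(85−80) = (1−w)·(46−30), i.e. w·5 = (1−w)·16.
So w/(1−w) = 16/5 = 3.2000, giving w = 16/(5+16) = 0.762.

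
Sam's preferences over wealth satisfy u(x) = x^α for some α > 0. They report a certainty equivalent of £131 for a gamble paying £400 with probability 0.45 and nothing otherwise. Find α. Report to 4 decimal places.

α ≈ 0.7153

EU(lottery) = 0.45·400^α + 0.55·0 = 0.45·400^α.
Indifference: 131^α = 0.45·400^α, so (131/400)^α = 0.45.
α = ln(0.45) / ln(131/400) = -0.7985077/-1.1162672 ≈ 0.7153.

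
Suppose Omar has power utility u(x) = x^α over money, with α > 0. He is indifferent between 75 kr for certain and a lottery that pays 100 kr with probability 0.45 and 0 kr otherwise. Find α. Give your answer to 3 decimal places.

α ≈ 2.776

EU(lottery) = 0.45·100^α + 0.55·0 = 0.45·100^α.
Setting u(75) equal to that: 75^α = 0.45·100^α ⇒ (75/100)^α = 0.45.
Taking logs: α·ln(75/100) = ln(0.45), so α = -0.798508 / -0.287682 ≈ 2.776.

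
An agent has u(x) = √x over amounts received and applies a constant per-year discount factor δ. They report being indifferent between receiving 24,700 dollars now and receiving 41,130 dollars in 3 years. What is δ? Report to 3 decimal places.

Equating discounted utilities: u(24700) = δ^3·u(41130) ⇒ δ^3 = u(24700)/u(41130).
Since u(x) = √x, δ^3 = √(24700/41130) = 0.77494.
So δ = 0.77494^(1/3) ≈ 0.919.

δ ≈ 0.919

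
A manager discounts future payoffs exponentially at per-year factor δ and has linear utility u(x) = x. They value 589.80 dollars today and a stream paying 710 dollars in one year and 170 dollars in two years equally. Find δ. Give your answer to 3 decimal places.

δ ≈ 0.710

The stream is worth 710δ + 170δ² today, so 710δ + 170δ² = 589.80.
Rearranged: 170δ² + 710δ − 589.80 = 0.
δ = (−710 + √(710² + 4·170·589.80)) / (2·170) = (−710 + √905164.00) / 340 ≈ 0.710.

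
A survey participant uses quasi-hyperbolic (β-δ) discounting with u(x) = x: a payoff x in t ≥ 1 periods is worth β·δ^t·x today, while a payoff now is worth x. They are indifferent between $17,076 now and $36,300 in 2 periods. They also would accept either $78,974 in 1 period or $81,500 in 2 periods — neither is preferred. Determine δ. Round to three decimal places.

From the later pair, β·δ^1·78974 = β·δ^2·81500; dividing through, δ = 78974/81500 = 0.96901.

δ ≈ 0.969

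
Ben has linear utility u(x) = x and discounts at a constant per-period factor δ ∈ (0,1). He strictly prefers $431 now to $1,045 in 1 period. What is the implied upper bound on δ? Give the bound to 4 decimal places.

δ < 0.4124

The preference means 431 > δ·1045.
So δ < 431/1045 = 0.41244.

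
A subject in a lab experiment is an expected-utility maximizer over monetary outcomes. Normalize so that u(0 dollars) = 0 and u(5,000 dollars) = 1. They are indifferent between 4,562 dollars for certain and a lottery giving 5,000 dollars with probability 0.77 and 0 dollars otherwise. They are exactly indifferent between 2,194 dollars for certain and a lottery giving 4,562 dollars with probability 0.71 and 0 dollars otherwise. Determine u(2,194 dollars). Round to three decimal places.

0.547

First, u(4,562 dollars) = 0.77·u(5,000 dollars) + 0.23·u(0 dollars) = 0.77.
Chaining: u(2,194 dollars) = 0.71·0.77 + 0.29·0.00 = 0.5467.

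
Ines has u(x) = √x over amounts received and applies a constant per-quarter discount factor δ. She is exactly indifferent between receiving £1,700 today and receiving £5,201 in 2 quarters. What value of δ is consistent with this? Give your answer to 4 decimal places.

Indifference means u(1700) = δ^2 · u(5201), so δ^2 = u(1700)/u(5201).
With u(x) = √x: δ^2 = √1700/√5201 = √(1700/5201) = 0.57172.
Hence δ = (0.57172)^(1/2) = 0.756120.

δ ≈ 0.7561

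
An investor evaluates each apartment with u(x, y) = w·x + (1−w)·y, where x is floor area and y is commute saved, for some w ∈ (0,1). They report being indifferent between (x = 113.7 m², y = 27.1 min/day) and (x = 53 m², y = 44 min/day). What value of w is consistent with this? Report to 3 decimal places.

w = 0.218

Equating utilities: w·113.7 + (1−w)·27.1 = w·53 + (1−w)·44.
w·(113.7−53) = (1−w)·(44−27.1), i.e. w·60.7 = (1−w)·16.9.
Hence w = 16.9/(60.7+16.9) = 16.9/77.6 = 0.218.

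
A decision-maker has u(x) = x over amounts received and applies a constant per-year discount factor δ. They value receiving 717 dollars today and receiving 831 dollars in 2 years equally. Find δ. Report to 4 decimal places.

Indifference means u(717) = δ^2 · u(831), so δ^2 = u(717)/u(831).
With u(x) = x: δ^2 = 717/831 = 0.86282.
So δ = 0.86282^(1/2) ≈ 0.9289.

δ ≈ 0.9289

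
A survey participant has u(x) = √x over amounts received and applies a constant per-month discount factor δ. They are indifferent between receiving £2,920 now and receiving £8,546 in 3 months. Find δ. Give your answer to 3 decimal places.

δ ≈ 0.836

Indifference means u(2920) = δ^3 · u(8546), so δ^3 = u(2920)/u(8546).
With u(x) = √x: δ^3 = √2920/√8546 = √(2920/8546) = 0.58453.
Taking the cube root: δ = 0.58453^(1/3) ≈ 0.836.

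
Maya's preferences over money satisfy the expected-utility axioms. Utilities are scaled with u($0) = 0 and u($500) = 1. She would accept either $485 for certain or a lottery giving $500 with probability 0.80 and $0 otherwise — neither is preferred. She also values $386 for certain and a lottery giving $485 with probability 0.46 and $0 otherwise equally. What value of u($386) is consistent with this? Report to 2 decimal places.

0.37

First, u($485) = 0.80·u($500) + 0.20·u($0) = 0.80.
The second indifference gives u($386) = 0.46·u($485) + 0.54·u($0) = 0.46·0.80 + 0.54·0.00 = 0.3680.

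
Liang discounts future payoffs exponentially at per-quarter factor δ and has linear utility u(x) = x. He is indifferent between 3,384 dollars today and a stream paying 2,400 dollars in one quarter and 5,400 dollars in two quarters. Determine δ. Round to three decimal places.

Present value of the stream is 2400·δ + 5400·δ². Indifference gives 2400δ + 5400δ² = 3384.
That is, 5400δ² + 2400δ − 3384 = 0, a quadratic in δ.
The positive root is δ = [−2400 + √(2400² + 4·5400·3384)] / (2·5400) = (−2400 + 8880.000)/10800 ≈ 0.600.

δ ≈ 0.600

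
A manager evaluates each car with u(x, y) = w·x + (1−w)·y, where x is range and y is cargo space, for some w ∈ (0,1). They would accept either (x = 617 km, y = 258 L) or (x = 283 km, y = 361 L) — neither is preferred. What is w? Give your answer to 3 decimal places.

Equating utilities: w·617 + (1−w)·258 = w·283 + (1−w)·361.
Collecting terms: w·334 = (1−w)·103.
Hence w = 103/(334+103) = 103/437 = 0.236.

w = 0.236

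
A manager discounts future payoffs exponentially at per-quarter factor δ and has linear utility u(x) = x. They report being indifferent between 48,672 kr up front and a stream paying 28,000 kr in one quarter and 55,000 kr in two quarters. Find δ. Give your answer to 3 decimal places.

δ ≈ 0.720

Equating present values: 48672 = 28000δ + 55000δ².
That is, 55000δ² + 28000δ − 48672 = 0, a quadratic in δ.
By the quadratic formula (taking the positive root), δ = (−28000 + √11491840000.00) / 110000 ≈ 0.720.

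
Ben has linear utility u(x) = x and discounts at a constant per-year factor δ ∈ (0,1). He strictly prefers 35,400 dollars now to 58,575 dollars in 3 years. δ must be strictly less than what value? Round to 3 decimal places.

The preference means 35400 > δ^3·58575.
Hence δ^3 < 35400/58575 = 0.60435, and x ↦ x^(1/3) is increasing on (0,∞).
δ < 0.60435^(1/3) = 0.845.

δ < 0.845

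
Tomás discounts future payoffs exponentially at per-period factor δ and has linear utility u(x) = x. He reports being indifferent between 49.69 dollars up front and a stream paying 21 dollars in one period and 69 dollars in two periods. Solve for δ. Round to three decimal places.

δ ≈ 0.710

Present value of the stream is 21·δ + 69·δ². Indifference gives 21δ + 69δ² = 49.69.
That is, 69δ² + 21δ − 49.69 = 0, a quadratic in δ.
δ = (−21 + √(21² + 4·69·49.69)) / (2·69) = (−21 + √14155.44) / 138 ≈ 0.710.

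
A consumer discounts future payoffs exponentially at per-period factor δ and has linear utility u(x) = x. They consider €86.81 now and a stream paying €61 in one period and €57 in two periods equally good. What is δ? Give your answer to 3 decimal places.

Present value of the stream is 61·δ + 57·δ². Indifference gives 61δ + 57δ² = 86.81.
So 57δ² + 61δ − 86.81 = 0.
By the quadratic formula (taking the positive root), δ = (−61 + √23513.68) / 114 ≈ 0.810.

δ ≈ 0.810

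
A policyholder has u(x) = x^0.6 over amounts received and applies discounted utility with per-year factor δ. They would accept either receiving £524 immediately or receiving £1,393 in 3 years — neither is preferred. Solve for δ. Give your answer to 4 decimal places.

δ ≈ 0.8224

Indifference means u(524) = δ^3 · u(1393), so δ^3 = u(524)/u(1393).
With u(x) = x^0.6: δ^3 = 524^0.6/1393^0.6 = (524/1393)^0.6 = 0.55620.
Taking the cube root: δ = 0.55620^(1/3) ≈ 0.8224.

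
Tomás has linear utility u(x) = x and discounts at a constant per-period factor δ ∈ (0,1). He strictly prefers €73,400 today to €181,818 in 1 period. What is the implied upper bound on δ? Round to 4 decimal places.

δ < 0.4037

Comparing present values: 73400 > δ·181818.
Dividing through by 181818 gives δ < 0.40370.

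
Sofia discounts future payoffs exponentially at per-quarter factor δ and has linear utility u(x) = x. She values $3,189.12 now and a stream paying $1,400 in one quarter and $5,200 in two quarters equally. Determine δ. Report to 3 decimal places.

Equating present values: 3189.12 = 1400δ + 5200δ².
So 5200δ² + 1400δ − 3189.12 = 0.
The positive root is δ = [−1400 + √(1400² + 4·5200·3189.12)] / (2·5200) = (−1400 + 8264.000)/10400 ≈ 0.660.

δ ≈ 0.660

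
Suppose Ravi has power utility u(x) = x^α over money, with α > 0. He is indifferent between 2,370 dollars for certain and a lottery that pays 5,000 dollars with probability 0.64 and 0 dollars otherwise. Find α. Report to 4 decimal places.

The lottery's expected utility is 0.64·u(5000) + 0.36·u(0) = 0.64·5000^α (since u(0) = 0 for α > 0).
Setting u(2370) equal to that: 2370^α = 0.64·5000^α ⇒ (2370/5000)^α = 0.64.
Take logs: α = ln 0.64 / ln(2370/5000) ≈ 0.597801.

α ≈ 0.5978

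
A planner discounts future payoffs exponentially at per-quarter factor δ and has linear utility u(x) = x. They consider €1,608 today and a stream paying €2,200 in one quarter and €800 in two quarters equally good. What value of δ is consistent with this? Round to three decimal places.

The stream is worth 2200δ + 800δ² today, so 2200δ + 800δ² = 1608.
So 800δ² + 2200δ − 1608 = 0.
δ = (−2200 + √(2200² + 4·800·1608)) / (2·800) = (−2200 + √9985600.00) / 1600 ≈ 0.600.

δ ≈ 0.600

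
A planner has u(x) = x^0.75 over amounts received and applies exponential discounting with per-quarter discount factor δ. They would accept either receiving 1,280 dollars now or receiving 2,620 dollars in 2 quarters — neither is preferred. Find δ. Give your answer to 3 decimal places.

δ ≈ 0.764

Indifference means u(1280) = δ^2 · u(2620), so δ^2 = u(1280)/u(2620).
With u(x) = x^0.75: δ^2 = 1280^0.75/2620^0.75 = (1280/2620)^0.75 = 0.58436.
So δ = 0.58436^(1/2) ≈ 0.764.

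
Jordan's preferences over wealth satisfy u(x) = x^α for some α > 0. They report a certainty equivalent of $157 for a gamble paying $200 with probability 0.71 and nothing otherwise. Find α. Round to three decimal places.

α ≈ 1.415

Since u(0) = 0, the lottery's EU is 0.71·200^α.
Indifference: 157^α = 0.71·200^α, so (157/200)^α = 0.71.
Take logs: α = ln 0.71 / ln(157/200) ≈ 1.41483.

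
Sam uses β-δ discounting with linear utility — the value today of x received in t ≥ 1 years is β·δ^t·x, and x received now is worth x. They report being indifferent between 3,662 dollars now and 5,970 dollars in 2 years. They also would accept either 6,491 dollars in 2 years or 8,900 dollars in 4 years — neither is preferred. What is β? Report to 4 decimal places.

The second indifference involves only future payoffs, so β cancels: β·δ^2·6491 = β·δ^4·8900, giving δ^2 = 6491/8900 = 0.72933, so δ = 0.85401.
Now use the now-vs-future pair: 3662 = β·δ^2·5970 gives β = 3662/(0.72933·5970) ≈ 0.8411.

β ≈ 0.8411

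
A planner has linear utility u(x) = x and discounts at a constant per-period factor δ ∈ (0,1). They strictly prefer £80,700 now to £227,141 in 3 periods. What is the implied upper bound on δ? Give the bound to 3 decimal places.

δ < 0.708

The preference means 80700 > δ^3·227141.
Dividing by 227141: δ^3 < 0.35529. Both sides are positive, so the cube root keeps the direction.
δ < 0.35529^(1/3) = 0.708.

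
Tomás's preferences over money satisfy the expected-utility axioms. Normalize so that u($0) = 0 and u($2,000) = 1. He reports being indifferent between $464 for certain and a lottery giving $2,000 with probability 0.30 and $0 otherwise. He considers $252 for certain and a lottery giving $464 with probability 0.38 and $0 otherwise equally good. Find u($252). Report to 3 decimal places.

0.114

From the first indifference, u($464) = 0.30·u($2,000) + 0.70·u($0) = 0.30·1 + 0.70·0 = 0.30.
Chaining: u($252) = 0.38·0.30 + 0.62·0.00 = 0.1140.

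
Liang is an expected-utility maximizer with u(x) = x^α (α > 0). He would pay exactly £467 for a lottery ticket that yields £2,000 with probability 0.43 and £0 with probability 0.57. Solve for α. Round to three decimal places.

The lottery's expected utility is 0.43·u(2000) + 0.57·u(0) = 0.43·2000^α (since u(0) = 0 for α > 0).
Indifference: 467^α = 0.43·2000^α, so (467/2000)^α = 0.43.
α = ln(0.43) / ln(467/2000) = -0.843970/-1.454573 ≈ 0.580.

α ≈ 0.580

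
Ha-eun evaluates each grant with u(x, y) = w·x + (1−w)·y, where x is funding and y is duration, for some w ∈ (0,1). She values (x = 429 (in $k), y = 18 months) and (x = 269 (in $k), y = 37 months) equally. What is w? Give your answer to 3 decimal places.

w = 0.106

Equating utilities: w·429 + (1−w)·18 = w·269 + (1−w)·37.
w·(429−269) = (1−w)·(37−18), i.e. w·160 = (1−w)·19.
Hence w = 19/(160+19) = 19/179 = 0.106.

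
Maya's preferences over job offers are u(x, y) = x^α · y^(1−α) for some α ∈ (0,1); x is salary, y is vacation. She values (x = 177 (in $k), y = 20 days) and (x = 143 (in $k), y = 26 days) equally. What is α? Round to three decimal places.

α ≈ 0.552

Indifference: 177^α · 20^(1−α) = 143^α · 26^(1−α).
Taking logs: α·ln 177 + (1−α)·ln 20 = α·ln 143 + (1−α)·ln 26, i.e. α·0.213305 = (1−α)·0.262364.
With A = 0.213305 and B = 0.262364: α·A = (1−α)·B, so α = B/(A+B) = 0.262364/0.475669 ≈ 0.552.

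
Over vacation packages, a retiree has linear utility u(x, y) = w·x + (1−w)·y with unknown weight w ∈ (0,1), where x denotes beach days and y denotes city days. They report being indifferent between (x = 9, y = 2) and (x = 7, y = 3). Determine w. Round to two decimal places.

w = 0.33

u(9,2) = u(7,3) means w·9 + (1−w)·2 = w·7 + (1−w)·3.
Collecting terms: w·2 = (1−w)·1.
So w/(1−w) = 1/2 = 0.5000, giving w = 1/(2+1) = 0.33.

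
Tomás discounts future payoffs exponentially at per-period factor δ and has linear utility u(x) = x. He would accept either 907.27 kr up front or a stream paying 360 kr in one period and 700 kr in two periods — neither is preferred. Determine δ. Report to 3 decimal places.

Equating present values: 907.27 = 360δ + 700δ².
Rearranged: 700δ² + 360δ − 907.27 = 0.
δ = (−360 + √(360² + 4·700·907.27)) / (2·700) = (−360 + √2669956.00) / 1400 ≈ 0.910.

δ ≈ 0.910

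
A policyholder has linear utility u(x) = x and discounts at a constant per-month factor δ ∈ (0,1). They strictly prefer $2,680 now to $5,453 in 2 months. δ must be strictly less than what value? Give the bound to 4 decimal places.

Comparing present values: 2680 > δ^2·5453.
Hence δ^2 < 2680/5453 = 0.49147, and x ↦ x^(1/2) is increasing on (0,∞).
δ < 0.49147^(1/2) = 0.7011.

δ < 0.7011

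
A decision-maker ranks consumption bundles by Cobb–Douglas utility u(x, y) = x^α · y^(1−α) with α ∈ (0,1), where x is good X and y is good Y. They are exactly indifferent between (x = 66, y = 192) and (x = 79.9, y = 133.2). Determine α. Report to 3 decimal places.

α ≈ 0.657

Set the two utilities equal: 66^α·192^(1−α) = 79.9^α·133.2^(1−α).
(66/79.9)^α = (133.2/192)^(1−α); take logs: α·ln(66/79.9) = (1−α)·ln(133.2/192), i.e. α·-0.191121 = (1−α)·-0.365644.
Thus α·(-0.556765) = -0.365644, so α = -0.365644/-0.556765 ≈ 0.657.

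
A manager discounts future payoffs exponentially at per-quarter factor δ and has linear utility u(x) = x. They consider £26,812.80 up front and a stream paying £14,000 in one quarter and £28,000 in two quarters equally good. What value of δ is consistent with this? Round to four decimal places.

δ ≈ 0.7600

The stream is worth 14000δ + 28000δ² today, so 14000δ + 28000δ² = 26812.80.
Rearranged: 28000δ² + 14000δ − 26812.80 = 0.
δ = (−14000 + √(14000² + 4·28000·26812.80)) / (2·28000) = (−14000 + √3199033600.00) / 56000 ≈ 0.7600.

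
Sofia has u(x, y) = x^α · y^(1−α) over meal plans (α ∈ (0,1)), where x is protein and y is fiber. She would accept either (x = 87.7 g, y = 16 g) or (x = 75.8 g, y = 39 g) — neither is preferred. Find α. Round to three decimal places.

α ≈ 0.859

Set the two utilities equal: 87.7^α·16^(1−α) = 75.8^α·39^(1−α).
Rearrange to (87.7/75.8)^α = (39/16)^(1−α) and take logs: α·0.145824 = (1−α)·0.890973.
Thus α·(1.036797) = 0.890973, so α = 0.890973/1.036797 ≈ 0.859.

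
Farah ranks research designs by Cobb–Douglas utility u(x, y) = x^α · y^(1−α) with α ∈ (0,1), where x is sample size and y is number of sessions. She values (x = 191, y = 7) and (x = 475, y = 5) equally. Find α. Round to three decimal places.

α ≈ 0.270

Indifference: 191^α · 7^(1−α) = 475^α · 5^(1−α).
Rearrange to (191/475)^α = (5/7)^(1−α) and take logs: α·-0.911041 = (1−α)·-0.336472.
So α/(1−α) = (-0.336472)/(-0.911041) = 0.369327, and α = 0.369327/1.369327 ≈ 0.270.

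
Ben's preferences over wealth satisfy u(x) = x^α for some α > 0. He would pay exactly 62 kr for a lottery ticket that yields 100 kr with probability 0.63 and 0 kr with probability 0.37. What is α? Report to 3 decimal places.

α ≈ 0.967

EU(lottery) = 0.63·100^α + 0.37·0 = 0.63·100^α.
Setting u(62) equal to that: 62^α = 0.63·100^α ⇒ (62/100)^α = 0.63.
α = ln(0.63) / ln(62/100) = -0.462035/-0.478036 ≈ 0.967.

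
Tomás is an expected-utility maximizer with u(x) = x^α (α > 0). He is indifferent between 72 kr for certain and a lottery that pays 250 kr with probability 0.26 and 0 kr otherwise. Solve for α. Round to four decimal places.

α ≈ 1.0822

EU(lottery) = 0.26·250^α + 0.74·0 = 0.26·250^α.
Equating: 72^α = 0.26·250^α, i.e. 0.2880^α = 0.26.
α = ln(0.26) / ln(72/250) = -1.3470736/-1.2447948 ≈ 1.0822.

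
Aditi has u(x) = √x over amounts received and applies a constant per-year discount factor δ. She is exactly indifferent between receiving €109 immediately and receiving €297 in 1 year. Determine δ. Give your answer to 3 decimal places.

Indifference means u(109) = δ · u(297), so δ = u(109)/u(297).
Since u(x) = √x, δ = √(109/297) = 0.60581.

δ ≈ 0.606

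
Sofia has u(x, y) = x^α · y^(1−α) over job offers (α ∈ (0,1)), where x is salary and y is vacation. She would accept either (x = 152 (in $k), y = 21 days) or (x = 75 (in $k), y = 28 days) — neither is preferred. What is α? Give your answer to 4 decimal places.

Set the two utilities equal: 152^α·21^(1−α) = 75^α·28^(1−α).
(152/75)^α = (28/21)^(1−α); take logs: α·ln(152/75) = (1−α)·ln(28/21), i.e. α·0.7063924 = (1−α)·0.2876821.
With A = 0.7063924 and B = 0.2876821: α·A = (1−α)·B, so α = B/(A+B) = 0.2876821/0.9940745 ≈ 0.2894.

α ≈ 0.2894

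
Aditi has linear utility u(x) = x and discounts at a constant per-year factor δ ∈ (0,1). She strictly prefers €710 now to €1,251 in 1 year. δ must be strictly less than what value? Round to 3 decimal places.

Comparing present values: 710 > δ·1251.
Dividing through by 1251 gives δ < 0.56755.

δ < 0.568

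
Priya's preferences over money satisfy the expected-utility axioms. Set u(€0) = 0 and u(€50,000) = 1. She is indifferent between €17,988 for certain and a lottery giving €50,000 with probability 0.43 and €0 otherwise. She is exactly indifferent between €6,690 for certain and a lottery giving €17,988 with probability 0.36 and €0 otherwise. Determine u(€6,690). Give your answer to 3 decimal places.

The first gamble pins u(€17,988): it must equal 0.43·1 + 0.57·0 = 0.43.
Then u(€6,690) = 0.36·u(€17,988) + 0.64·u(€0) = 0.36·0.43 + 0.64·0.00 = 0.1548.

0.155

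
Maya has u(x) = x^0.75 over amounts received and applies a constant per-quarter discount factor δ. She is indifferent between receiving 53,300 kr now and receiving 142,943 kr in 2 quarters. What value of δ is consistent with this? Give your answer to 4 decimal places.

δ ≈ 0.6908

Indifference means u(53300) = δ^2 · u(142943), so δ^2 = u(53300)/u(142943).
Since u(x) = x^0.75, δ^2 = (53300/142943)^0.75 = 0.37288^0.75 = 0.47717.
Hence δ = (0.47717)^(1/2) = 0.690775.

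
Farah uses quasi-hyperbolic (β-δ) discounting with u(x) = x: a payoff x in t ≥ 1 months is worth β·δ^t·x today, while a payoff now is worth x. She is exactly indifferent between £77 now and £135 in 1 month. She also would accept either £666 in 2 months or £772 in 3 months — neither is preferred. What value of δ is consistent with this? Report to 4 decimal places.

From the later pair, β·δ^2·666 = β·δ^3·772; dividing through, δ = 666/772 = 0.86269.

δ ≈ 0.8627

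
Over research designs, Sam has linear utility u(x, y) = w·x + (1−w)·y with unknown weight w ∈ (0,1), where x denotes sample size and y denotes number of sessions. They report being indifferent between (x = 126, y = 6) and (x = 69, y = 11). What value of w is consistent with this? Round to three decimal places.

Equating utilities: w·126 + (1−w)·6 = w·69 + (1−w)·11.
Collecting terms: w·57 = (1−w)·5.
The marginal rate of substitution is 5/57, so w = 5/(57+5) = 0.081.

w = 0.081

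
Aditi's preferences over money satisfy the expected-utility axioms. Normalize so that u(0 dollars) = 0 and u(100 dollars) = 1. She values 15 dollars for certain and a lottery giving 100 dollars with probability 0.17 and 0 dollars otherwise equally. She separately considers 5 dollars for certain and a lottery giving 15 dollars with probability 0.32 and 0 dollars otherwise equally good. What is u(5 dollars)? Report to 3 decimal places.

0.054

From the first indifference, u(15 dollars) = 0.17·u(100 dollars) + 0.83·u(0 dollars) = 0.17·1 + 0.83·0 = 0.17.
Chaining: u(5 dollars) = 0.32·0.17 + 0.68·0.00 = 0.0544.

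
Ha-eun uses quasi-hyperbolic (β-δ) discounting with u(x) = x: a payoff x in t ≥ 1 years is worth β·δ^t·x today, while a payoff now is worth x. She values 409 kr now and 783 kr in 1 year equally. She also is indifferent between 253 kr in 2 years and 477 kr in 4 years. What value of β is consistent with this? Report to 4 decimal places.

Both payoffs in the second observation are in the future, so β drops out: δ^2·253 = δ^4·477 ⇒ δ^2 = 253/477 = 0.53040, so δ = 0.72828.
Now use the now-vs-future pair: 409 = β·δ·783 gives β = 409/(0.72828·783) ≈ 0.7172.

β ≈ 0.7172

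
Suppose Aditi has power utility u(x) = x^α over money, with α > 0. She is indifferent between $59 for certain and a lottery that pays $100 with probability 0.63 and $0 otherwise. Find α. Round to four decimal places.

α ≈ 0.8757

The lottery's expected utility is 0.63·u(100) + 0.37·u(0) = 0.63·100^α (since u(0) = 0 for α > 0).
Equating: 59^α = 0.63·100^α, i.e. 0.5900^α = 0.63.
α = ln(0.63) / ln(59/100) = -0.4620355/-0.5276327 ≈ 0.8757.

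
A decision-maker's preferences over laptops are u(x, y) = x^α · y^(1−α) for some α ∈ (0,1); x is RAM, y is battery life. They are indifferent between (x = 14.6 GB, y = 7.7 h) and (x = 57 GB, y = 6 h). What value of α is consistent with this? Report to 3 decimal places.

α ≈ 0.155

Set the two utilities equal: 14.6^α·7.7^(1−α) = 57^α·6^(1−α).
(14.6/57)^α = (6/7.7)^(1−α); take logs: α·ln(14.6/57) = (1−α)·ln(6/7.7), i.e. α·-1.362030 = (1−α)·-0.249461.
With A = -1.362030 and B = -0.249461: α·A = (1−α)·B, so α = B/(A+B) = -0.249461/-1.611491 ≈ 0.155.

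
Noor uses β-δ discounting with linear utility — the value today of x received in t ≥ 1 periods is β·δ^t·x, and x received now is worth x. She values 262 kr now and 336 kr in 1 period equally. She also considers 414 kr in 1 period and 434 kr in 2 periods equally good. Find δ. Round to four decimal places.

δ ≈ 0.9539

From the later pair, β·δ^1·414 = β·δ^2·434; dividing through, δ = 414/434 = 0.95392.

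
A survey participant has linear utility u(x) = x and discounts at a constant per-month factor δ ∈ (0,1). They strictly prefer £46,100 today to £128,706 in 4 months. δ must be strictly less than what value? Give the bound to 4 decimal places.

The preference means 46100 > δ^4·128706.
Hence δ^4 < 46100/128706 = 0.35818, and x ↦ x^(1/4) is increasing on (0,∞).
δ < 0.35818^(1/4) = 0.7736.

δ < 0.7736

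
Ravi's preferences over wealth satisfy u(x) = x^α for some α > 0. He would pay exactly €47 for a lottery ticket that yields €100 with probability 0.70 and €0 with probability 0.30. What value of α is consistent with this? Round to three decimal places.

Since u(0) = 0, the lottery's EU is 0.70·100^α.
Indifference: 47^α = 0.70·100^α, so (47/100)^α = 0.70.
Take logs: α = ln 0.70 / ln(47/100) ≈ 0.47240.

α ≈ 0.472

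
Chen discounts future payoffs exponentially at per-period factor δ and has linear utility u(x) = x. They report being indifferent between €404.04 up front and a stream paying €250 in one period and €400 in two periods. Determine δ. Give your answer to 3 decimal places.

δ ≈ 0.740

Equating present values: 404.04 = 250δ + 400δ².
That is, 400δ² + 250δ − 404.04 = 0, a quadratic in δ.
The positive root is δ = [−250 + √(250² + 4·400·404.04)] / (2·400) = (−250 + 842.000)/800 ≈ 0.740.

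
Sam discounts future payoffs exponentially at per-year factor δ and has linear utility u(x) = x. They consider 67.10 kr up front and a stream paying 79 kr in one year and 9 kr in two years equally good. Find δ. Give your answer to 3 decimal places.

The stream is worth 79δ + 9δ² today, so 79δ + 9δ² = 67.10.
Rearranged: 9δ² + 79δ − 67.10 = 0.
The positive root is δ = [−79 + √(79² + 4·9·67.10)] / (2·9) = (−79 + 93.041)/18 ≈ 0.780.

δ ≈ 0.780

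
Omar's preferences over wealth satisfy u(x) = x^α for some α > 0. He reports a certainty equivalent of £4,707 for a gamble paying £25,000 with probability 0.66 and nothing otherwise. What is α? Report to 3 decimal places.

α ≈ 0.249

EU(lottery) = 0.66·25000^α + 0.34·0 = 0.66·25000^α.
Equating: 4707^α = 0.66·25000^α, i.e. 0.1883^α = 0.66.
Take logs: α = ln 0.66 / ln(4707/25000) ≈ 0.24884.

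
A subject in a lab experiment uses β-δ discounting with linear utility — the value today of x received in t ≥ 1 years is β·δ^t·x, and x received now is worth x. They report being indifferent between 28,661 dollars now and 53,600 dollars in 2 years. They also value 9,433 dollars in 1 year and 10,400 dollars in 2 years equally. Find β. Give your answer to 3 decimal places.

β ≈ 0.650

The second indifference involves only future payoffs, so β cancels: β·δ^1·9433 = β·δ^2·10400, giving δ = 9433/10400 = 0.90702.
Substituting δ into 28661 = β·δ^2·53600: β = 28661/(44095.856) ≈ 0.650.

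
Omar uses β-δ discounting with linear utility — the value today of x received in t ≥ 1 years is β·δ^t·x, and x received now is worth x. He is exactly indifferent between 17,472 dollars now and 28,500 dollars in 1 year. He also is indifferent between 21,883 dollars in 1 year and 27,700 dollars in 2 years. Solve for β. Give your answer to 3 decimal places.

β ≈ 0.776

From the later pair, β·δ^1·21883 = β·δ^2·27700; dividing through, δ = 21883/27700 = 0.79000.
Now use the now-vs-future pair: 17472 = β·δ·28500 gives β = 17472/(0.79000·28500) ≈ 0.776.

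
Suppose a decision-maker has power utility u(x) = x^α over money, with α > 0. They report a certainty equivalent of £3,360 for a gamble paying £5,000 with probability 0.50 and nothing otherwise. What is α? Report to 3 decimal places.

EU(lottery) = 0.50·5000^α + 0.50·0 = 0.50·5000^α.
Setting u(3360) equal to that: 3360^α = 0.50·5000^α ⇒ (3360/5000)^α = 0.50.
α = ln(0.50) / ln(3360/5000) = -0.693147/-0.397497 ≈ 1.744.

α ≈ 1.744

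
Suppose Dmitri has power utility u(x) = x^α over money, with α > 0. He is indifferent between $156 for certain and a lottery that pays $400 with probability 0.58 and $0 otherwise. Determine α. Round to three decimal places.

α ≈ 0.579

Since u(0) = 0, the lottery's EU is 0.58·400^α.
Indifference: 156^α = 0.58·400^α, so (156/400)^α = 0.58.
Take logs: α = ln 0.58 / ln(156/400) ≈ 0.57851.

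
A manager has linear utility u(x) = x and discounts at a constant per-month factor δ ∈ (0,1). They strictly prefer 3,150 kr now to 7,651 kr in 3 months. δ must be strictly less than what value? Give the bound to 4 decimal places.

The preference means 3150 > δ^3·7651.
Hence δ^3 < 3150/7651 = 0.41171, and x ↦ x^(1/3) is increasing on (0,∞).
δ < (3150/7651)^(1/3) ≈ 0.7439.

δ < 0.7439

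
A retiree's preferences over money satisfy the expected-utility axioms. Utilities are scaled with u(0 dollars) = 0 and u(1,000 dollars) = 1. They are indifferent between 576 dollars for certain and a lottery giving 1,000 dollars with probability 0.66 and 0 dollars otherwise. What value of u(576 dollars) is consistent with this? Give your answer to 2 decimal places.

0.66

The indifference gives u(576 dollars) = 0.66·u(1,000 dollars) + 0.34·u(0 dollars) = 0.66·1 + 0.34·0 = 0.66.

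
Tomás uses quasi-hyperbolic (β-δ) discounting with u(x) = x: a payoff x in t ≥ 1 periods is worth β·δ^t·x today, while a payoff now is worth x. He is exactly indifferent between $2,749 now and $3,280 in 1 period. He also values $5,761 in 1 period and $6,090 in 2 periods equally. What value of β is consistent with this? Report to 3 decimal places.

The second indifference involves only future payoffs, so β cancels: β·δ^1·5761 = β·δ^2·6090, giving δ = 5761/6090 = 0.94598.
Now use the now-vs-future pair: 2749 = β·δ·3280 gives β = 2749/(0.94598·3280) ≈ 0.886.

β ≈ 0.886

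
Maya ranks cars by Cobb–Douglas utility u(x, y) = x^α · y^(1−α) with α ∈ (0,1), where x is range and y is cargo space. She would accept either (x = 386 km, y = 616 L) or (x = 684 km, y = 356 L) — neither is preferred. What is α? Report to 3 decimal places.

α ≈ 0.489

Indifference: 386^α · 616^(1−α) = 684^α · 356^(1−α).
Taking logs: α·ln 386 + (1−α)·ln 616 = α·ln 684 + (1−α)·ln 356, i.e. α·-0.572121 = (1−α)·-0.548316.
With A = -0.572121 and B = -0.548316: α·A = (1−α)·B, so α = B/(A+B) = -0.548316/-1.120437 ≈ 0.489.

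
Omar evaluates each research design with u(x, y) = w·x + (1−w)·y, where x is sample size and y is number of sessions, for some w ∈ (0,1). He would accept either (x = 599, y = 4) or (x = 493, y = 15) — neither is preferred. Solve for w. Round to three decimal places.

u(599,4) = u(493,15) means w·599 + (1−w)·4 = w·493 + (1−w)·15.
Rearranging, 106·w − 11·(1−w) = 0.
The marginal rate of substitution is 11/106, so w = 11/(106+11) = 0.094.

w = 0.094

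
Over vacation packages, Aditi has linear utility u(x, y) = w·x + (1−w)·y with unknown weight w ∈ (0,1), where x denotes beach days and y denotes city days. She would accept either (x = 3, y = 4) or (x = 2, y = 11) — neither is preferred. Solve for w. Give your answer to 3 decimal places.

w = 0.875

Equating utilities: w·3 + (1−w)·4 = w·2 + (1−w)·11.
w·(3−2) = (1−w)·(11−4), i.e. w·1 = (1−w)·7.
So w/(1−w) = 7/1 = 7.0000, giving w = 7/(1+7) = 0.875.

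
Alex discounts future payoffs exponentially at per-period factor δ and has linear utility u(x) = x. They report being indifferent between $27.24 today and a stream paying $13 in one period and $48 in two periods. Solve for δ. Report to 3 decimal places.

Equating present values: 27.24 = 13δ + 48δ².
So 48δ² + 13δ − 27.24 = 0.
By the quadratic formula (taking the positive root), δ = (−13 + √5399.08) / 96 ≈ 0.630.

δ ≈ 0.630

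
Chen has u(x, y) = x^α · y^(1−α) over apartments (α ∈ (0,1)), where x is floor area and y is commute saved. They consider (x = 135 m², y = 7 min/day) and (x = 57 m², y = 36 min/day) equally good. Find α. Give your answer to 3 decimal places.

α ≈ 0.655

Indifference: 135^α · 7^(1−α) = 57^α · 36^(1−α).
Taking logs: α·ln 135 + (1−α)·ln 7 = α·ln 57 + (1−α)·ln 36, i.e. α·0.862224 = (1−α)·1.637609.
With A = 0.862224 and B = 1.637609: α·A = (1−α)·B, so α = B/(A+B) = 1.637609/2.499833 ≈ 0.655.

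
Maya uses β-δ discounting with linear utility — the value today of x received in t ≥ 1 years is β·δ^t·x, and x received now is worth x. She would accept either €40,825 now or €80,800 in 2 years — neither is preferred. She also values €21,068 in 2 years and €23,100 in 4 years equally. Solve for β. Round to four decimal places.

β ≈ 0.5540

From the later pair, β·δ^2·21068 = β·δ^4·23100; dividing through, δ^2 = 21068/23100 = 0.91203, so δ = 0.95501.
Now use the now-vs-future pair: 40825 = β·δ^2·80800 gives β = 40825/(0.91203·80800) ≈ 0.5540.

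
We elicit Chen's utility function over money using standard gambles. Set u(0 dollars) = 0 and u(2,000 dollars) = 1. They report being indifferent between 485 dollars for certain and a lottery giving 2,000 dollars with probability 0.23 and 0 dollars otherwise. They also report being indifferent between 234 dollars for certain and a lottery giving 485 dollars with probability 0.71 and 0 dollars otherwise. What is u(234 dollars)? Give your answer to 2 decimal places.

From the first indifference, u(485 dollars) = 0.23·u(2,000 dollars) + 0.77·u(0 dollars) = 0.23·1 + 0.77·0 = 0.23.
Then u(234 dollars) = 0.71·u(485 dollars) + 0.29·u(0 dollars) = 0.71·0.23 + 0.29·0.00 = 0.1633.

0.16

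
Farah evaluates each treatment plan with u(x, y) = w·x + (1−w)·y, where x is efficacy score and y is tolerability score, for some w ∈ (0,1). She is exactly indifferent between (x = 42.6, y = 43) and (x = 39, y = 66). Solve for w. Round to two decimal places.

w = 0.86

u(42.6,43) = u(39,66) means w·42.6 + (1−w)·43 = w·39 + (1−w)·66.
Rearranging, 3.6·w − 23·(1−w) = 0.
Hence w = 23/(3.6+23) = 23/26.6 = 0.86.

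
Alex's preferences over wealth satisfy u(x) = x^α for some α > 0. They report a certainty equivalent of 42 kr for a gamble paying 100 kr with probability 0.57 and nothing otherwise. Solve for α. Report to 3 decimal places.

α ≈ 0.648

EU(lottery) = 0.57·100^α + 0.43·0 = 0.57·100^α.
Equating: 42^α = 0.57·100^α, i.e. 0.4200^α = 0.57.
α = ln(0.57) / ln(42/100) = -0.562119/-0.867501 ≈ 0.648.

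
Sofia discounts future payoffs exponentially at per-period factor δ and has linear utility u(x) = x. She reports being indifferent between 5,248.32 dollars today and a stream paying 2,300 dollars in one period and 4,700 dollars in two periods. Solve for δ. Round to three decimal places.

Equating present values: 5248.32 = 2300δ + 4700δ².
That is, 4700δ² + 2300δ − 5248.32 = 0, a quadratic in δ.
δ = (−2300 + √(2300² + 4·4700·5248.32)) / (2·4700) = (−2300 + √103958416.00) / 9400 ≈ 0.840.

δ ≈ 0.840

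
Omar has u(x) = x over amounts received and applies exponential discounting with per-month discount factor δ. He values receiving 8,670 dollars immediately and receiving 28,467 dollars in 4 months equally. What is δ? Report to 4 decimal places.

δ ≈ 0.7429

The payoff in 4 months is discounted by δ^4, so u(8670) = δ^4·u(28467) and δ^4 = u(8670)/u(28467).
With u(x) = x: δ^4 = 8670/28467 = 0.30456.
Taking the 4th root: δ = 0.30456^(1/4) ≈ 0.7429.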